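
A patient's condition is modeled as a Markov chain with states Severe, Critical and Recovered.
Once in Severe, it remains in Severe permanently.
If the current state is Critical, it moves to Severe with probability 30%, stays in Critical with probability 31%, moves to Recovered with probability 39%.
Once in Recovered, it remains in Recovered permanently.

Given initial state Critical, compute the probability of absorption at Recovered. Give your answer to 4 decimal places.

0.5652

Let h(s) be the probability of absorption at Recovered starting from transient state s. Then h(Recovered) = 1 and h(Severe) = 0. By first-step analysis:
h(Critical) = 0.3·0 + 0.31·h(Critical) + 0.39·1
Solving: h(Critical) = 0.5652.
Starting from Critical, the probability is 0.5652.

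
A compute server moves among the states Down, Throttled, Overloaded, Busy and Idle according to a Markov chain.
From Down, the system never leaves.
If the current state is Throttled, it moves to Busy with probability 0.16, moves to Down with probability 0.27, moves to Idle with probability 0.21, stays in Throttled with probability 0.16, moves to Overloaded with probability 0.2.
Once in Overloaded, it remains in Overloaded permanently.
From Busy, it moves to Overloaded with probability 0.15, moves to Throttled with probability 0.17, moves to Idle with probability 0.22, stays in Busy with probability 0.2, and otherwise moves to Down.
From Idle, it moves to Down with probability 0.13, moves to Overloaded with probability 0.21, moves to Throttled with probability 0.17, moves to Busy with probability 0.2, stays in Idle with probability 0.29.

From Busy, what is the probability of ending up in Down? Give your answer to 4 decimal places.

0.5727

Let h(s) be the probability of absorption at Down starting from transient state s. Then h(Down) = 1 and h(Overloaded) = 0. By first-step analysis:
h(Throttled) = 0.27·1 + 0.16·h(Throttled) + 0.2·0 + 0.16·h(Busy) + 0.21·h(Idle)
h(Busy) = 0.26·1 + 0.17·h(Throttled) + 0.15·0 + 0.2·h(Busy) + 0.22·h(Idle)
h(Idle) = 0.13·1 + 0.17·h(Throttled) + 0.21·0 + 0.2·h(Busy) + 0.29·h(Idle)
Solving: h(Throttled) = 0.5495, h(Busy) = 0.5727, h(Idle) = 0.4760.
Starting from Busy, the probability is 0.5727.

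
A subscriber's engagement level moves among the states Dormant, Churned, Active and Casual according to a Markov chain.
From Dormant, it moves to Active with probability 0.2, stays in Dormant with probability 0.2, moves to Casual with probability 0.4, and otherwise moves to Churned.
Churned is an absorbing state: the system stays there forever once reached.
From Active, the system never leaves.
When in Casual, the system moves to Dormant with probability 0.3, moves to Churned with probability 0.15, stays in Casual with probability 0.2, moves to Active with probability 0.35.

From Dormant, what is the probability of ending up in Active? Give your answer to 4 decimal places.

Let h(s) be the probability of absorption at Active starting from transient state s. Then h(Active) = 1 and h(Churned) = 0. By first-step analysis:
h(Dormant) = 0.2·h(Dormant) + 0.2·0 + 0.2·1 + 0.4·h(Casual)
h(Casual) = 0.3·h(Dormant) + 0.15·0 + 0.35·1 + 0.2·h(Casual)
Solving: h(Dormant) = 0.5769, h(Casual) = 0.6538.
Starting from Dormant, the probability is 0.5769.

0.5769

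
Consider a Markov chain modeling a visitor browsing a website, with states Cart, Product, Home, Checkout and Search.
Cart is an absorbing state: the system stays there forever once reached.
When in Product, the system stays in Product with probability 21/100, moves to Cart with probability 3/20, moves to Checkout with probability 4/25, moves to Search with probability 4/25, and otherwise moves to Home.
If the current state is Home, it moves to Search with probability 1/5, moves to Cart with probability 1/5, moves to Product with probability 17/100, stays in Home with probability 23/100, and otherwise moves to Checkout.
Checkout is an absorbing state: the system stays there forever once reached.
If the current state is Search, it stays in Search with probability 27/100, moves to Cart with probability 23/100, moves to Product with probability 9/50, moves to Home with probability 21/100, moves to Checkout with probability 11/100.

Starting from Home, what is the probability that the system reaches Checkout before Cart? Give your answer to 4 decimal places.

Let h(s) be the probability of absorption at Checkout starting from transient state s. Then h(Checkout) = 1 and h(Cart) = 0. By first-step analysis:
h(Product) = 0.15·0 + 0.21·h(Product) + 0.32·h(Home) + 0.16·1 + 0.16·h(Search)
h(Home) = 0.2·0 + 0.17·h(Product) + 0.23·h(Home) + 0.2·1 + 0.2·h(Search)
h(Search) = 0.23·0 + 0.18·h(Product) + 0.21·h(Home) + 0.11·1 + 0.27·h(Search)
Solving: h(Product) = 0.4740, h(Home) = 0.4689, h(Search) = 0.4025.
Starting from Home, the probability is 0.4689.

0.4689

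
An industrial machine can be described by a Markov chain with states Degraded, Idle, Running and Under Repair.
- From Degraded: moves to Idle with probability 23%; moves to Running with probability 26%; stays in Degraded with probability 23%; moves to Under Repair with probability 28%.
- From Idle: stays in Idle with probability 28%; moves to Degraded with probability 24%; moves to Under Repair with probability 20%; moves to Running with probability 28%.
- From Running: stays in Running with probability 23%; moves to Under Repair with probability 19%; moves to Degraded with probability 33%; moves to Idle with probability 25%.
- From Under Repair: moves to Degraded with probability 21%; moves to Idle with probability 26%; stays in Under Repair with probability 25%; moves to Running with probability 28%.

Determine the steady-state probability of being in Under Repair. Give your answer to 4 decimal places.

Let the stationary distribution be π with π = πP and π_1 + π_2 + π_3 + π_4 = 1.
π_1 = 0.23·π_1 + 0.24·π_2 + 0.33·π_3 + 0.21·π_4
π_2 = 0.23·π_1 + 0.28·π_2 + 0.25·π_3 + 0.26·π_4
π_3 = 0.26·π_1 + 0.28·π_2 + 0.23·π_3 + 0.28·π_4
Solving with the normalization constraint gives π = (0.2541, 0.2549, 0.2618, 0.2292).
So the stationary probability of Under Repair is 0.2292.

0.2292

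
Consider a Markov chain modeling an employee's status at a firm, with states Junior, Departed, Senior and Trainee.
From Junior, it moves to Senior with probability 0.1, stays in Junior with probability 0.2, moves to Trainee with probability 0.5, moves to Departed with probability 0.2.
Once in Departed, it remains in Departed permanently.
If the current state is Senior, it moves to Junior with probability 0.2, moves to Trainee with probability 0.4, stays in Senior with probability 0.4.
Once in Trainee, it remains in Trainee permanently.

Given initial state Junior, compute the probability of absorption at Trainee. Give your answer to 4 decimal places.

Let h(s) be the probability of absorption at Trainee starting from transient state s. Then h(Trainee) = 1 and h(Departed) = 0. By first-step analysis:
h(Junior) = 0.2·h(Junior) + 0.2·0 + 0.1·h(Senior) + 0.5·1
h(Senior) = 0.2·h(Junior) + 0.4·h(Senior) + 0.4·1
Solving: h(Junior) = 0.7391, h(Senior) = 0.9130.
Starting from Junior, the probability is 0.7391.

0.7391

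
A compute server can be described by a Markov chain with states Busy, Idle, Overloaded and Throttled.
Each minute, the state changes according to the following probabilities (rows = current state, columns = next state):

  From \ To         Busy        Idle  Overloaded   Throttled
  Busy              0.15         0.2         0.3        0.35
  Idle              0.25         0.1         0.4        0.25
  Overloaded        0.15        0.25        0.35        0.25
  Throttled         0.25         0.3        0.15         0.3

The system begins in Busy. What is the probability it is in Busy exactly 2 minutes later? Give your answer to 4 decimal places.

0.2050

Propagate the distribution vector 2 minutes from Busy.
After 0 minutes: (1.0000, 0.0000, 0.0000, 0.0000)
After 1 minute: (0.1500, 0.2000, 0.3000, 0.3500)
After 2 minutes: (0.2050, 0.2300, 0.2825, 0.2825)
P(in Busy after 2 minutes) = 0.2050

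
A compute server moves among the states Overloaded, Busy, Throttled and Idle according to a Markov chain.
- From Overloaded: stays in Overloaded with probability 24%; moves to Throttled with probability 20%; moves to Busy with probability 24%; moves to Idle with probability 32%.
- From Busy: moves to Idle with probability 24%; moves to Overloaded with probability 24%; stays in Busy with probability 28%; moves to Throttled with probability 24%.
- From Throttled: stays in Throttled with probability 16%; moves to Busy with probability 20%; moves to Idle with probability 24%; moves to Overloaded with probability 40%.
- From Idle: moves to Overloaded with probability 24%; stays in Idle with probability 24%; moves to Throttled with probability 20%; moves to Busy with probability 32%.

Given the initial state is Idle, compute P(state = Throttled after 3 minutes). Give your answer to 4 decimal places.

Propagate the distribution vector 3 minutes from Idle.
After 0 minutes: (0.0000, 0.0000, 0.0000, 1.0000)
After 1 minute: (0.2400, 0.3200, 0.2000, 0.2400)
After 2 minutes: (0.2720, 0.2640, 0.2048, 0.2592)
After 3 minutes: (0.2728, 0.2631, 0.2024, 0.2618)
P(in Throttled after 3 minutes) = 0.2024

0.2024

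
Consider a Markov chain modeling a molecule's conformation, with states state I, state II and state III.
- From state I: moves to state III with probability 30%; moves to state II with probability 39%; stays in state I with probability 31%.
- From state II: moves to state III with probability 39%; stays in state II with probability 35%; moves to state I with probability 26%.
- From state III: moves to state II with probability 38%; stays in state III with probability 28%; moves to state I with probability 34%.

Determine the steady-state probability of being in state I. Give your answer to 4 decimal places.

Let the stationary distribution be π with π = πP and π_1 + π_2 + π_3 = 1.
π_1 = 0.31·π_1 + 0.26·π_2 + 0.34·π_3
π_2 = 0.39·π_1 + 0.35·π_2 + 0.38·π_3
Solving with the normalization constraint gives π = (0.3012, 0.3719, 0.3269).
So the stationary probability of state I is 0.3012.

0.3012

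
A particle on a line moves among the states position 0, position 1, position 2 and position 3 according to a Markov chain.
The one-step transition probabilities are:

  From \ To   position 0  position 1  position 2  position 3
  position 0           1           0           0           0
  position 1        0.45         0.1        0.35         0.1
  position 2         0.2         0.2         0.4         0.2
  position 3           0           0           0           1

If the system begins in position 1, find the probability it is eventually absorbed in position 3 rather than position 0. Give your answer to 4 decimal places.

Let h(s) be the probability of absorption at position 3 starting from transient state s. Then h(position 3) = 1 and h(position 0) = 0. By first-step analysis:
h(position 1) = 0.45·0 + 0.1·h(position 1) + 0.35·h(position 2) + 0.1·1
h(position 2) = 0.2·0 + 0.2·h(position 1) + 0.4·h(position 2) + 0.2·1
Solving: h(position 1) = 0.2766, h(position 2) = 0.4255.
Starting from position 1, the probability is 0.2766.

0.2766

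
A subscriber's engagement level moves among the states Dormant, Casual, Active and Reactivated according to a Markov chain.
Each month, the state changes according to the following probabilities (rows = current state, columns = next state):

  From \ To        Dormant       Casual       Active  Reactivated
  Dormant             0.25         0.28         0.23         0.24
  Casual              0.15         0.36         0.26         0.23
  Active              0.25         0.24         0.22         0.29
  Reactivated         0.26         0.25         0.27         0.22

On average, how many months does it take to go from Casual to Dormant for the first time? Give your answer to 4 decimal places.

Let t(s) be the expected number of months to first reach Dormant from state s, with t(Dormant) = 0. Conditioning on the first month:
t(Casual) = 1 + 0.36·t(Casual) + 0.26·t(Active) + 0.23·t(Reactivated)
t(Active) = 1 + 0.24·t(Casual) + 0.22·t(Active) + 0.29·t(Reactivated)
t(Reactivated) = 1 + 0.25·t(Casual) + 0.27·t(Active) + 0.22·t(Reactivated)
Solving: t(Casual) = 4.9522, t(Active) = 4.4446, t(Reactivated) = 4.4078.
Expected months from Casual to Dormant: 4.9522.

4.9522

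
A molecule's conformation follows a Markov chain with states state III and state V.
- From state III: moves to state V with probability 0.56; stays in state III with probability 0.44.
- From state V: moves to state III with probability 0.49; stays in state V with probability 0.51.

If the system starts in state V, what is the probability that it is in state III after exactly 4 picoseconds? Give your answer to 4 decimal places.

0.4667

Propagate the distribution vector 4 picoseconds from state V.
After 0 picoseconds: (0.0000, 1.0000)
After 1 picosecond: (0.4900, 0.5100)
After 2 picoseconds: (0.4655, 0.5345)
After 3 picoseconds: (0.4667, 0.5333)
After 4 picoseconds: (0.4667, 0.5333)
P(in state III after 4 picoseconds) = 0.4667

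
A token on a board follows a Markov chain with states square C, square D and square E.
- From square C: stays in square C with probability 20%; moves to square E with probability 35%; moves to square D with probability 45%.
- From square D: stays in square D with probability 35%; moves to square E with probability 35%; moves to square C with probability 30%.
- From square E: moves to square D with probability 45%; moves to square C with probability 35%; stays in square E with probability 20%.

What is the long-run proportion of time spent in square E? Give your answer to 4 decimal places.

Let the stationary distribution be π with π = πP and π_1 + π_2 + π_3 = 1.
π_1 = 0.2·π_1 + 0.3·π_2 + 0.35·π_3
π_2 = 0.45·π_1 + 0.35·π_2 + 0.45·π_3
Solving with the normalization constraint gives π = (0.2866, 0.4091, 0.3043).
So the stationary probability of square E is 0.3043.

0.3043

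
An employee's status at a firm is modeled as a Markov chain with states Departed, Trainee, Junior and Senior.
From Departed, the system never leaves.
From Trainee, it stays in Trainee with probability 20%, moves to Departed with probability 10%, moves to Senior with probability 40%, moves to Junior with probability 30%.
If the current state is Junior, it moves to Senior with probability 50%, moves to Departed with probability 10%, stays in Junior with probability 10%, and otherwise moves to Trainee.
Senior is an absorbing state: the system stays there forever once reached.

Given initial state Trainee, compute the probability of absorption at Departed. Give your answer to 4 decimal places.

0.1905

Let h(s) be the probability of absorption at Departed starting from transient state s. Then h(Departed) = 1 and h(Senior) = 0. By first-step analysis:
h(Trainee) = 0.1·1 + 0.2·h(Trainee) + 0.3·h(Junior) + 0.4·0
h(Junior) = 0.1·1 + 0.3·h(Trainee) + 0.1·h(Junior) + 0.5·0
Solving: h(Trainee) = 0.1905, h(Junior) = 0.1746.
Starting from Trainee, the probability is 0.1905.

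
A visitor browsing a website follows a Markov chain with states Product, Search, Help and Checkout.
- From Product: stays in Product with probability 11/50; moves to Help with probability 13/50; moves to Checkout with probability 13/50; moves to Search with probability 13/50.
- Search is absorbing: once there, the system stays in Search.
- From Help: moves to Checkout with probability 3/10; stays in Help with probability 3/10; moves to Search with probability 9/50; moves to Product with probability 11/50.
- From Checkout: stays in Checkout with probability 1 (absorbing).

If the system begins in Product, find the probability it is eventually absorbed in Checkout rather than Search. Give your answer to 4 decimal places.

0.5319

Let h(s) be the probability of absorption at Checkout starting from transient state s. Then h(Checkout) = 1 and h(Search) = 0. By first-step analysis:
h(Product) = 0.22·h(Product) + 0.26·0 + 0.26·h(Help) + 0.26·1
h(Help) = 0.22·h(Product) + 0.18·0 + 0.3·h(Help) + 0.3·1
Solving: h(Product) = 0.5319, h(Help) = 0.5957.
Starting from Product, the probability is 0.5319.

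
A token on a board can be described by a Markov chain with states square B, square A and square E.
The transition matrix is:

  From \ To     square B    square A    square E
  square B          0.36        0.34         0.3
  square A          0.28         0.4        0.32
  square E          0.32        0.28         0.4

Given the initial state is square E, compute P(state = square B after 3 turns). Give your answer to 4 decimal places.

Propagate the distribution vector 3 turns from square E.
After 0 turns: (0.0000, 0.0000, 1.0000)
After 1 turn: (0.3200, 0.2800, 0.4000)
After 2 turns: (0.3216, 0.3328, 0.3456)
After 3 turns: (0.3196, 0.3392, 0.3412)
P(in square B after 3 turns) = 0.3196

0.3196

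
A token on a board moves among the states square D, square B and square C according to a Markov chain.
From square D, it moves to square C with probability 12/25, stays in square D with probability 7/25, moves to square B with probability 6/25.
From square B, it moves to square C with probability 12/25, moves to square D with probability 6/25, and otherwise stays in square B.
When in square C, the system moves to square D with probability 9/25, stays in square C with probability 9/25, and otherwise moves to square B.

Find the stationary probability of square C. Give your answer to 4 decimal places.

0.4286

Let the stationary distribution be π with π = πP and π_1 + π_2 + π_3 = 1.
π_1 = 0.28·π_1 + 0.24·π_2 + 0.36·π_3
π_2 = 0.24·π_1 + 0.28·π_2 + 0.28·π_3
Solving with the normalization constraint gives π = (0.3036, 0.2679, 0.4286).
So the stationary probability of square C is 0.4286.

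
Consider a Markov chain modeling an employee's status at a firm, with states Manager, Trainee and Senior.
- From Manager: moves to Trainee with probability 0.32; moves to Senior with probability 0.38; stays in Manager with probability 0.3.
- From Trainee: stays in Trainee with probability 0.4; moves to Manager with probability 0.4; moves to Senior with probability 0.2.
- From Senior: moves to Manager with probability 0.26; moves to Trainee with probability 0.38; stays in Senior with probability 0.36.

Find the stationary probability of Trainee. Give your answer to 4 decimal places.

Let the stationary distribution be π with π = πP and π_1 + π_2 + π_3 = 1.
π_1 = 0.3·π_1 + 0.4·π_2 + 0.26·π_3
π_2 = 0.32·π_1 + 0.4·π_2 + 0.38·π_3
Solving with the normalization constraint gives π = (0.3245, 0.3679, 0.3076).
So the stationary probability of Trainee is 0.3679.

0.3679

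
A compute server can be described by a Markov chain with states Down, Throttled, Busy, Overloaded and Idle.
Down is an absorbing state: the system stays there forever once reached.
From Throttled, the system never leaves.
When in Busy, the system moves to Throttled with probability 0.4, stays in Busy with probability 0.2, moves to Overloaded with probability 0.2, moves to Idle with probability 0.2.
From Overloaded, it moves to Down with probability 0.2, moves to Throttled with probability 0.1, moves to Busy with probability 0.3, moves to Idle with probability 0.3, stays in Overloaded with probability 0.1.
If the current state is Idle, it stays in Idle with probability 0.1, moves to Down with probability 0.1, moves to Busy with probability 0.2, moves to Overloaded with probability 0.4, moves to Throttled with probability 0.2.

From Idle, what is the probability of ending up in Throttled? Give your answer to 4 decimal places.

Let h(s) be the probability of absorption at Throttled starting from transient state s. Then h(Throttled) = 1 and h(Down) = 0. By first-step analysis:
h(Busy) = 0.4·1 + 0.2·h(Busy) + 0.2·h(Overloaded) + 0.2·h(Idle)
h(Overloaded) = 0.2·0 + 0.1·1 + 0.3·h(Busy) + 0.1·h(Overloaded) + 0.3·h(Idle)
h(Idle) = 0.1·0 + 0.2·1 + 0.2·h(Busy) + 0.4·h(Overloaded) + 0.1·h(Idle)
Solving: h(Busy) = 0.8216, h(Overloaded) = 0.6103, h(Idle) = 0.6761.
Starting from Idle, the probability is 0.6761.

0.6761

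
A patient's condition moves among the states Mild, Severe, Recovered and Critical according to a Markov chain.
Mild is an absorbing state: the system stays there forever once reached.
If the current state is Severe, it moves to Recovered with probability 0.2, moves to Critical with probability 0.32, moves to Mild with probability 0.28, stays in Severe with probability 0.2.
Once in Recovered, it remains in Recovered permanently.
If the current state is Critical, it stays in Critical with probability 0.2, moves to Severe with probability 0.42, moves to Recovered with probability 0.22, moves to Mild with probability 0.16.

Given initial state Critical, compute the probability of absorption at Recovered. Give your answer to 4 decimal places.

Let h(s) be the probability of absorption at Recovered starting from transient state s. Then h(Recovered) = 1 and h(Mild) = 0. By first-step analysis:
h(Severe) = 0.28·0 + 0.2·h(Severe) + 0.2·1 + 0.32·h(Critical)
h(Critical) = 0.16·0 + 0.42·h(Severe) + 0.22·1 + 0.2·h(Critical)
Solving: h(Severe) = 0.4557, h(Critical) = 0.5142.
Starting from Critical, the probability is 0.5142.

0.5142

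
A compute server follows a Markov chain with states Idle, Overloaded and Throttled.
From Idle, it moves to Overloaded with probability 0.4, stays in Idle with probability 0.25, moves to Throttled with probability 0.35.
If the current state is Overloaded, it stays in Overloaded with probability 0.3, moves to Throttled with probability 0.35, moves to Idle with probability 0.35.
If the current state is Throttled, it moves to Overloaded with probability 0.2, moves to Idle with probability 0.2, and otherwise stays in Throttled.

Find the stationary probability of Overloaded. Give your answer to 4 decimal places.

0.2788

Let the stationary distribution be π with π = πP and π_1 + π_2 + π_3 = 1.
π_1 = 0.25·π_1 + 0.35·π_2 + 0.2·π_3
π_2 = 0.4·π_1 + 0.3·π_2 + 0.2·π_3
Solving with the normalization constraint gives π = (0.2545, 0.2788, 0.4667).
So the stationary probability of Overloaded is 0.2788.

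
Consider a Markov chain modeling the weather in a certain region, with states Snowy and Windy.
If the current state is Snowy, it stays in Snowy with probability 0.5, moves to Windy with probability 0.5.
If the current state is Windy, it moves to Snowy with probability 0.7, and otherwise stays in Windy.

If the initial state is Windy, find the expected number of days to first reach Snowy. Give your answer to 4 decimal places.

1.4286

Let t(s) be the expected number of days to first reach Snowy from state s, with t(Snowy) = 0. Conditioning on the first day:
t(Windy) = 1 + 0.3·t(Windy)
Solving: t(Windy) = 1.4286.
Expected days from Windy to Snowy: 1.4286.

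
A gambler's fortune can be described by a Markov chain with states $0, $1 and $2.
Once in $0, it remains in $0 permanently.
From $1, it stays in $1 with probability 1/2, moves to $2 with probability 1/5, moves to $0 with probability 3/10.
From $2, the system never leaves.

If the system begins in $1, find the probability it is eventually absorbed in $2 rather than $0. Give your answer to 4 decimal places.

Let h(s) be the probability of absorption at $2 starting from transient state s. Then h($2) = 1 and h($0) = 0. By first-step analysis:
h($1) = 0.3·0 + 0.5·h($1) + 0.2·1
Solving: h($1) = 0.4000.
Starting from $1, the probability is 0.4000.

0.4000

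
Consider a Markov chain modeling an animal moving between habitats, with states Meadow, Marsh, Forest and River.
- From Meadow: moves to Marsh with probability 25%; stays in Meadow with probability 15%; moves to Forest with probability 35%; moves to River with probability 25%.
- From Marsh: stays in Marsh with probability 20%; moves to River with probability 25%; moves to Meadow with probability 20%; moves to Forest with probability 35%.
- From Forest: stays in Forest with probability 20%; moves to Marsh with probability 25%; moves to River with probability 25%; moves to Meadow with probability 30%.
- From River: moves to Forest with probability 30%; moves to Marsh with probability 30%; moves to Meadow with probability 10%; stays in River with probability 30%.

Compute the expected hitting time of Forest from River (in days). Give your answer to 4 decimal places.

3.1250

Let t(s) be the expected number of days to first reach Forest from state s, with t(Forest) = 0. Conditioning on the first day:
t(Meadow) = 1 + 0.15·t(Meadow) + 0.25·t(Marsh) + 0.25·t(River)
t(Marsh) = 1 + 0.2·t(Meadow) + 0.2·t(Marsh) + 0.25·t(River)
t(River) = 1 + 0.1·t(Meadow) + 0.3·t(Marsh) + 0.3·t(River)
Solving: t(Meadow) = 2.9688, t(Marsh) = 2.9688, t(River) = 3.1250.
Expected days from River to Forest: 3.1250.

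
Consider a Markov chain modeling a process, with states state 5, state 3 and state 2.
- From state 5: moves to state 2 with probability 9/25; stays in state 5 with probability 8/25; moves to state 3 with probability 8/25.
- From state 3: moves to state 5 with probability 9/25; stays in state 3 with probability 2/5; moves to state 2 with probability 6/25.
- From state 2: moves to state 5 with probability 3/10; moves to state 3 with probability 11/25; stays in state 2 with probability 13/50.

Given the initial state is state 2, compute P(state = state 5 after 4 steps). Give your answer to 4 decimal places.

0.3297

Propagate the distribution vector 4 steps from state 2.
After 0 steps: (0.0000, 0.0000, 1.0000)
After 1 step: (0.3000, 0.4400, 0.2600)
After 2 steps: (0.3324, 0.3864, 0.2812)
After 3 steps: (0.3298, 0.3847, 0.2855)
After 4 steps: (0.3297, 0.3850, 0.2853)
P(in state 5 after 4 steps) = 0.3297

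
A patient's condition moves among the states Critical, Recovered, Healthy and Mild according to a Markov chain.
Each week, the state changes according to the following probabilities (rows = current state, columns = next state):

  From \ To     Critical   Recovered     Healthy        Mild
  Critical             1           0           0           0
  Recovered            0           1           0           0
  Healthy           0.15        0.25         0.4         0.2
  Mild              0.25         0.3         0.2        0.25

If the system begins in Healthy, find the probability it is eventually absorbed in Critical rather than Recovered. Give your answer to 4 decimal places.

0.3963

Let h(s) be the probability of absorption at Critical starting from transient state s. Then h(Critical) = 1 and h(Recovered) = 0. By first-step analysis:
h(Healthy) = 0.15·1 + 0.25·0 + 0.4·h(Healthy) + 0.2·h(Mild)
h(Mild) = 0.25·1 + 0.3·0 + 0.2·h(Healthy) + 0.25·h(Mild)
Solving: h(Healthy) = 0.3963, h(Mild) = 0.4390.
Starting from Healthy, the probability is 0.3963.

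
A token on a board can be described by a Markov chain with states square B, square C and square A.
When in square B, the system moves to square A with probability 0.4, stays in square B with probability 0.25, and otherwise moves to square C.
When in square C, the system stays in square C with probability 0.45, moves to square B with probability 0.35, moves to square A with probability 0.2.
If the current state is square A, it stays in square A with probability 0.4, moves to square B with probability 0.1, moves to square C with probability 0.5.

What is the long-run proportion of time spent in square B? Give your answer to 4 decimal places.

Let the stationary distribution be π with π = πP and π_1 + π_2 + π_3 = 1.
π_1 = 0.25·π_1 + 0.35·π_2 + 0.1·π_3
π_2 = 0.35·π_1 + 0.45·π_2 + 0.5·π_3
Solving with the normalization constraint gives π = (0.2473, 0.4409, 0.3118).
So the stationary probability of square B is 0.2473.

0.2473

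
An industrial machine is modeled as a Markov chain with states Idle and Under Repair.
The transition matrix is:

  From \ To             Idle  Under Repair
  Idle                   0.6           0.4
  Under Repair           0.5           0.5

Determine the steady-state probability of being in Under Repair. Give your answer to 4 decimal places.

Let the stationary distribution be π with π = πP and π_1 + π_2 = 1.
π_1 = 0.6·π_1 + 0.5·π_2
Solving with the normalization constraint gives π = (0.5556, 0.4444).
So the stationary probability of Under Repair is 0.4444.

0.4444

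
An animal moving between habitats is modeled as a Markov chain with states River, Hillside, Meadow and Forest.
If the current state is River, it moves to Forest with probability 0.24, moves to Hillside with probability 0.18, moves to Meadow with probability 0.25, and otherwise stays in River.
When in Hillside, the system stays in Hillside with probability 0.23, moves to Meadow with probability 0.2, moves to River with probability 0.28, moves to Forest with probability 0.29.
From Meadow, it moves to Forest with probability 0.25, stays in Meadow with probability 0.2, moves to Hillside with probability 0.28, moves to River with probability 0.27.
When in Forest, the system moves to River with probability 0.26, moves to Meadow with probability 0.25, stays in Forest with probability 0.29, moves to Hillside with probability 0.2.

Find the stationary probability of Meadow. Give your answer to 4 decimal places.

0.2277

Let the stationary distribution be π with π = πP and π_1 + π_2 + π_3 + π_4 = 1.
π_1 = 0.33·π_1 + 0.28·π_2 + 0.27·π_3 + 0.26·π_4
π_2 = 0.18·π_1 + 0.23·π_2 + 0.28·π_3 + 0.2·π_4
π_3 = 0.25·π_1 + 0.2·π_2 + 0.2·π_3 + 0.25·π_4
Solving with the normalization constraint gives π = (0.2867, 0.2191, 0.2277, 0.2666).
So the stationary probability of Meadow is 0.2277.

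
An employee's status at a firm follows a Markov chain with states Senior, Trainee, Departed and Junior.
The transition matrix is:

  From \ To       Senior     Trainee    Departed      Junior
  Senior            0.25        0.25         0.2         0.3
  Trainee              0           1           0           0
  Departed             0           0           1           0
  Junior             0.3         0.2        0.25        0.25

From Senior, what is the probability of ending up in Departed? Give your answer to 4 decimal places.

0.4762

Let h(s) be the probability of absorption at Departed starting from transient state s. Then h(Departed) = 1 and h(Trainee) = 0. By first-step analysis:
h(Senior) = 0.25·h(Senior) + 0.25·0 + 0.2·1 + 0.3·h(Junior)
h(Junior) = 0.3·h(Senior) + 0.2·0 + 0.25·1 + 0.25·h(Junior)
Solving: h(Senior) = 0.4762, h(Junior) = 0.5238.
Starting from Senior, the probability is 0.4762.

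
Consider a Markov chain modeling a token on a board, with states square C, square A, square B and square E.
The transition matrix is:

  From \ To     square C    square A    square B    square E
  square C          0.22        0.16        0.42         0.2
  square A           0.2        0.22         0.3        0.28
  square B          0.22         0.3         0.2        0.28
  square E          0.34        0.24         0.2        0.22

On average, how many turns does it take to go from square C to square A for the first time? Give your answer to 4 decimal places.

4.5305

Let t(s) be the expected number of turns to first reach square A from state s, with t(square A) = 0. Conditioning on the first turn:
t(square C) = 1 + 0.22·t(square C) + 0.42·t(square B) + 0.2·t(square E)
t(square B) = 1 + 0.22·t(square C) + 0.2·t(square B) + 0.28·t(square E)
t(square E) = 1 + 0.34·t(square C) + 0.2·t(square B) + 0.22·t(square E)
Solving: t(square C) = 4.5305, t(square B) = 3.9943, t(square E) = 4.2811.
Expected turns from square C to square A: 4.5305.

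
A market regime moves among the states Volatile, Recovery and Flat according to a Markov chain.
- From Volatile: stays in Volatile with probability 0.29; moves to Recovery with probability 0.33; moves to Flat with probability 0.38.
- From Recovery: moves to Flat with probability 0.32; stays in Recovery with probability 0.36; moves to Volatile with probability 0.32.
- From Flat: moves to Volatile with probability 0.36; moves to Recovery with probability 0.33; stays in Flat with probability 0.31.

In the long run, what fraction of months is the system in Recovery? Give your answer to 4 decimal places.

Let the stationary distribution be π with π = πP and π_1 + π_2 + π_3 = 1.
π_1 = 0.29·π_1 + 0.32·π_2 + 0.36·π_3
π_2 = 0.33·π_1 + 0.36·π_2 + 0.33·π_3
Solving with the normalization constraint gives π = (0.3237, 0.3402, 0.3361).
So the stationary probability of Recovery is 0.3402.

0.3402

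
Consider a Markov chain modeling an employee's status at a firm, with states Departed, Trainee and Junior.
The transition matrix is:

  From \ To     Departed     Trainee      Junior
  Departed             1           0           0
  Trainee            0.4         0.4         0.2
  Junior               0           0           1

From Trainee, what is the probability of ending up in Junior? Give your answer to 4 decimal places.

Let h(s) be the probability of absorption at Junior starting from transient state s. Then h(Junior) = 1 and h(Departed) = 0. By first-step analysis:
h(Trainee) = 0.4·0 + 0.4·h(Trainee) + 0.2·1
Solving: h(Trainee) = 0.3333.
Starting from Trainee, the probability is 0.3333.

0.3333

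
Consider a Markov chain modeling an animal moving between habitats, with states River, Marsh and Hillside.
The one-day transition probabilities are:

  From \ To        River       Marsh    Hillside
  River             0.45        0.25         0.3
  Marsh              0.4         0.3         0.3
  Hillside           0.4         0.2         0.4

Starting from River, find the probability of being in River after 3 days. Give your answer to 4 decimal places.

Propagate the distribution vector 3 days from River.
After 0 days: (1.0000, 0.0000, 0.0000)
After 1 day: (0.4500, 0.2500, 0.3000)
After 2 days: (0.4225, 0.2475, 0.3300)
After 3 days: (0.4211, 0.2459, 0.3330)
P(in River after 3 days) = 0.4211

0.4211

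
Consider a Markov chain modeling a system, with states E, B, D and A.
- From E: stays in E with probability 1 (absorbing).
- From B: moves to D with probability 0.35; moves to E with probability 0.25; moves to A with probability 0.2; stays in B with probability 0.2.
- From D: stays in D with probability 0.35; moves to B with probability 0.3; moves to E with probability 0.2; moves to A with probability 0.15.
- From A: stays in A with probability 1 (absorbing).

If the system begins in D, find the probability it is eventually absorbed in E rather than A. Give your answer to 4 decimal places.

0.5663

Let h(s) be the probability of absorption at E starting from transient state s. Then h(E) = 1 and h(A) = 0. By first-step analysis:
h(B) = 0.25·1 + 0.2·h(B) + 0.35·h(D) + 0.2·0
h(D) = 0.2·1 + 0.3·h(B) + 0.35·h(D) + 0.15·0
Solving: h(B) = 0.5602, h(D) = 0.5663.
Starting from D, the probability is 0.5663.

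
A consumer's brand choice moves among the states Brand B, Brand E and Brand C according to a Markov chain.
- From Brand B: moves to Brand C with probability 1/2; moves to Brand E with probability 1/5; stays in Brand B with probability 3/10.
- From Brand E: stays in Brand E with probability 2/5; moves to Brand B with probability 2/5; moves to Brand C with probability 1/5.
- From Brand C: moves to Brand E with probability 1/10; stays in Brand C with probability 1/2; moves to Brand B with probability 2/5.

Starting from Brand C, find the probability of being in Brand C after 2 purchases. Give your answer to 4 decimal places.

0.4700

Sum over the intermediate state after 1 purchase:
P = P(Brand C→Brand B)·P(Brand B→Brand C) + P(Brand C→Brand E)·P(Brand E→Brand C) + P(Brand C→Brand C)·P(Brand C→Brand C)
  = 0.4×0.5 + 0.1×0.2 + 0.5×0.5
  = 0.2000 + 0.0200 + 0.2500 = 0.4700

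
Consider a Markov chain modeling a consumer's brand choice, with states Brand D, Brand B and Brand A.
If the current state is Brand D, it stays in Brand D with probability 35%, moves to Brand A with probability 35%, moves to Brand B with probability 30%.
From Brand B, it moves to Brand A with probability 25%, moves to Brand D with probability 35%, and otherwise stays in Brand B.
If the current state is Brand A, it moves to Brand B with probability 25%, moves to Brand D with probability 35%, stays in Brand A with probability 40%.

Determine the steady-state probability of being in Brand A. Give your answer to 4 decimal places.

Let the stationary distribution be π with π = πP and π_1 + π_2 + π_3 = 1.
π_1 = 0.35·π_1 + 0.35·π_2 + 0.35·π_3
π_2 = 0.3·π_1 + 0.4·π_2 + 0.25·π_3
Solving with the normalization constraint gives π = (0.3500, 0.3147, 0.3353).
So the stationary probability of Brand A is 0.3353.

0.3353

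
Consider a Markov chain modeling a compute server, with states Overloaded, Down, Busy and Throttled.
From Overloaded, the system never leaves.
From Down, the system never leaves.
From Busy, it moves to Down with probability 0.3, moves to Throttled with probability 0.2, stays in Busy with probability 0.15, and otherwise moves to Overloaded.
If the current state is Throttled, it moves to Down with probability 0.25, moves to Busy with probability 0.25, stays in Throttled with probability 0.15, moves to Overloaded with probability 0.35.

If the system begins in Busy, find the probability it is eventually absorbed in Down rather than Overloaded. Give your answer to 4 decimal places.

0.4535

Let h(s) be the probability of absorption at Down starting from transient state s. Then h(Down) = 1 and h(Overloaded) = 0. By first-step analysis:
h(Busy) = 0.35·0 + 0.3·1 + 0.15·h(Busy) + 0.2·h(Throttled)
h(Throttled) = 0.35·0 + 0.25·1 + 0.25·h(Busy) + 0.15·h(Throttled)
Solving: h(Busy) = 0.4535, h(Throttled) = 0.4275.
Starting from Busy, the probability is 0.4535.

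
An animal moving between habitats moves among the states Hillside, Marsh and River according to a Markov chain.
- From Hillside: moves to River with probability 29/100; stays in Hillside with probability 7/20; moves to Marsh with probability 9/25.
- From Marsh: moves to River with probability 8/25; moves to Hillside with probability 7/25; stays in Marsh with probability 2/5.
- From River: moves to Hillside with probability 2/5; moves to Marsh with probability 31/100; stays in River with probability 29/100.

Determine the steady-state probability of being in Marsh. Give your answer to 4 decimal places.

Let the stationary distribution be π with π = πP and π_1 + π_2 + π_3 = 1.
π_1 = 0.35·π_1 + 0.28·π_2 + 0.4·π_3
π_2 = 0.36·π_1 + 0.4·π_2 + 0.31·π_3
Solving with the normalization constraint gives π = (0.3399, 0.3593, 0.3008).
So the stationary probability of Marsh is 0.3593.

0.3593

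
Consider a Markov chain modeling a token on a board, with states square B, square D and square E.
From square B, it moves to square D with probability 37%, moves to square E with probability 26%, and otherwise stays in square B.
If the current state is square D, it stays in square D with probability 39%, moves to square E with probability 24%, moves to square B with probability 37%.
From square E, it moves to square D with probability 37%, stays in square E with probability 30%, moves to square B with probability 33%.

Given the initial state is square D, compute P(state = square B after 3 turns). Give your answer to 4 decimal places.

Propagate the distribution vector 3 turns from square D.
After 0 turns: (0.0000, 1.0000, 0.0000)
After 1 turn: (0.3700, 0.3900, 0.2400)
After 2 turns: (0.3604, 0.3778, 0.2618)
After 3 turns: (0.3595, 0.3776, 0.2629)
P(in square B after 3 turns) = 0.3595

0.3595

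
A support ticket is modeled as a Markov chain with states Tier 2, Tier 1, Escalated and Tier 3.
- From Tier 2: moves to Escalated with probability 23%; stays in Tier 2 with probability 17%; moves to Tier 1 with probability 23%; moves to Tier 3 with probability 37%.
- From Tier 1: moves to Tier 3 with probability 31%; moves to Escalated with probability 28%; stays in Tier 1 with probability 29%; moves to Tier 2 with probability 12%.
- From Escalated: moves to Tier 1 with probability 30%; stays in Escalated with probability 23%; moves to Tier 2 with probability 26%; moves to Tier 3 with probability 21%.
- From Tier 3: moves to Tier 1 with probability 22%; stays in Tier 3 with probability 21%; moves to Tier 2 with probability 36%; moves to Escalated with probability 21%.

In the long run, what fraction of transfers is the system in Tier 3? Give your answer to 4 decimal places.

0.2728

Let the stationary distribution be π with π = πP and π_1 + π_2 + π_3 + π_4 = 1.
π_1 = 0.17·π_1 + 0.12·π_2 + 0.26·π_3 + 0.36·π_4
π_2 = 0.23·π_1 + 0.29·π_2 + 0.3·π_3 + 0.22·π_4
π_3 = 0.23·π_1 + 0.28·π_2 + 0.23·π_3 + 0.21·π_4
Solving with the normalization constraint gives π = (0.2302, 0.2595, 0.2375, 0.2728).
So the stationary probability of Tier 3 is 0.2728.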